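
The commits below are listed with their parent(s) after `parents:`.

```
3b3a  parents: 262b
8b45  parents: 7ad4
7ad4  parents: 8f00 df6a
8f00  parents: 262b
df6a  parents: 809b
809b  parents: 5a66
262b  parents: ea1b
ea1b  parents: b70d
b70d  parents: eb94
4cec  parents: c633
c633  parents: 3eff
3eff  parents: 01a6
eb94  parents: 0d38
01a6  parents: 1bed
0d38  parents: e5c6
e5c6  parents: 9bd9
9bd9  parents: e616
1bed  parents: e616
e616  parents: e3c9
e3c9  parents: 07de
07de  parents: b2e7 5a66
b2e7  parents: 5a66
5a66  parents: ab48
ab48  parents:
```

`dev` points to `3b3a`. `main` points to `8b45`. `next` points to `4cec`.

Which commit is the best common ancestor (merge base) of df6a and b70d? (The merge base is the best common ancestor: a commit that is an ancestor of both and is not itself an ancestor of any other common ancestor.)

Ancestors of df6a: {5a66, 809b, ab48, df6a}.
Ancestors of b70d: {07de, 0d38, 5a66, 9bd9, ab48, b2e7, b70d, e3c9, e5c6, e616, eb94}.
Common ancestors: {5a66, ab48}.
Among these, 5a66 is not an ancestor of any other common ancestor — it is the merge base.

5a66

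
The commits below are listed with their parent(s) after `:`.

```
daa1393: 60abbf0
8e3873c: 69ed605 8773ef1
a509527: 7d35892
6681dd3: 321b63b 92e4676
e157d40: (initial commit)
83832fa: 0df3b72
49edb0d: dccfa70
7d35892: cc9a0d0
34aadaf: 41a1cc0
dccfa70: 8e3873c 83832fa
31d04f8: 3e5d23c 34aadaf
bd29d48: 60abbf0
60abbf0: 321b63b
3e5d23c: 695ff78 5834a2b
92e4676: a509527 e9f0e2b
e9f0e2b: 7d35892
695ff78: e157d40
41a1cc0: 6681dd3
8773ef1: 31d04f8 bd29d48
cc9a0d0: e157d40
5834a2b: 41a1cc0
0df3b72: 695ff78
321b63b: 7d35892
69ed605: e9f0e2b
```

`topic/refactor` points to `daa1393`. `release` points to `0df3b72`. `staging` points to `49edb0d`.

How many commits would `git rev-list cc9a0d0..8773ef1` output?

15

Reachable from 8773ef1: {31d04f8, 321b63b, 34aadaf, 3e5d23c, 41a1cc0, 5834a2b, 60abbf0, 6681dd3, 695ff78, 7d35892, 8773ef1, 92e4676, a509527, bd29d48, cc9a0d0, e157d40, e9f0e2b}.
Reachable from cc9a0d0: {cc9a0d0, e157d40}.
In 8773ef1's history but not cc9a0d0's: {31d04f8, 321b63b, 34aadaf, 3e5d23c, 41a1cc0, 5834a2b, 60abbf0, 6681dd3, 695ff78, 7d35892, 8773ef1, 92e4676, a509527, bd29d48, e9f0e2b} — 15 commits.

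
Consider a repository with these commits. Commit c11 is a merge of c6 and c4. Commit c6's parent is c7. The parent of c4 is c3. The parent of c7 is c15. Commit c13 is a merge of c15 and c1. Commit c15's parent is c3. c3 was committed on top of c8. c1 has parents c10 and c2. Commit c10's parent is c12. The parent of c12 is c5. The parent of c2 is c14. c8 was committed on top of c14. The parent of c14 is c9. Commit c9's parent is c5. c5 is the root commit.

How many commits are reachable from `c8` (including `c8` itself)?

4

Walking parent pointers from c8: reachable set = {c14, c5, c8, c9}.
That is 4 commits.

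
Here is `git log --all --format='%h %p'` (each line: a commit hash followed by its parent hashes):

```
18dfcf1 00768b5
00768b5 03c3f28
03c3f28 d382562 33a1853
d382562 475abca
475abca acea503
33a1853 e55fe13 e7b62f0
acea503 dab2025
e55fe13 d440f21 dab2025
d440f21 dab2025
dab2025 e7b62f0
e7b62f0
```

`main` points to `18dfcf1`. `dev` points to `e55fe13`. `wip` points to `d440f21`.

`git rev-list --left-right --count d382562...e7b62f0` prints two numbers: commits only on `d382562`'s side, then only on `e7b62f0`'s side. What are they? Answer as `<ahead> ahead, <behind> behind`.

4 ahead, 0 behind

Reachable from d382562: {475abca, acea503, d382562, dab2025, e7b62f0}.
Reachable from e7b62f0: {e7b62f0}.
Only in d382562's history (ahead): {475abca, acea503, d382562, dab2025} — 4.
Only in e7b62f0's history (behind): {} — 0.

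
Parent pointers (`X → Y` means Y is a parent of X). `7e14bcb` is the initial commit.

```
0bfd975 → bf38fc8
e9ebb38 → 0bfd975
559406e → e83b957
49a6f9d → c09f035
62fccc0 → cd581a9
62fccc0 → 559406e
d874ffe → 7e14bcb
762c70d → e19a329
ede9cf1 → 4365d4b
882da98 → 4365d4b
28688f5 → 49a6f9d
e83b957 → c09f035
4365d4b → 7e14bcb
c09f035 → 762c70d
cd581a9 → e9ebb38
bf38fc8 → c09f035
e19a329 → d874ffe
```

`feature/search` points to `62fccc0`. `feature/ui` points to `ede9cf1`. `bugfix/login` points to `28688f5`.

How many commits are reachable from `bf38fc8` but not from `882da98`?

Reachable from bf38fc8: {762c70d, 7e14bcb, bf38fc8, c09f035, d874ffe, e19a329}.
Reachable from 882da98: {4365d4b, 7e14bcb, 882da98}.
In bf38fc8's history but not 882da98's: {762c70d, bf38fc8, c09f035, d874ffe, e19a329} — 5 commits.

5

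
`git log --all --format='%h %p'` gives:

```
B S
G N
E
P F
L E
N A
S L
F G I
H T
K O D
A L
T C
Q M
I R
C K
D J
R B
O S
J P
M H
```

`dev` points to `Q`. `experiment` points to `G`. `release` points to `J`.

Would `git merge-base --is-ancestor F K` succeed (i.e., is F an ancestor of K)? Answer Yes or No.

Yes

Ancestors of K (commits reachable by following parents): {A, B, D, E, F, G, I, J, K, L, N, O, P, R, S}.
F is in that set, so it is an ancestor of K.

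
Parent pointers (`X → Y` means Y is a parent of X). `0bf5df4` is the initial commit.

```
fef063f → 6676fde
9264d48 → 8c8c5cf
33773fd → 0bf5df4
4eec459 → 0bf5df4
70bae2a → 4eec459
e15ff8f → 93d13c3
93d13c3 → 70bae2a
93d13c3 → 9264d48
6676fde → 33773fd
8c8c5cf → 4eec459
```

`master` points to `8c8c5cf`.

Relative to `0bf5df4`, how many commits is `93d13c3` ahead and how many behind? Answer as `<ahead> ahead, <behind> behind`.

Reachable from 93d13c3: {0bf5df4, 4eec459, 70bae2a, 8c8c5cf, 9264d48, 93d13c3}.
Reachable from 0bf5df4: {0bf5df4}.
Only in 93d13c3's history (ahead): {4eec459, 70bae2a, 8c8c5cf, 9264d48, 93d13c3} — 5.
Only in 0bf5df4's history (behind): {} — 0.

5 ahead, 0 behind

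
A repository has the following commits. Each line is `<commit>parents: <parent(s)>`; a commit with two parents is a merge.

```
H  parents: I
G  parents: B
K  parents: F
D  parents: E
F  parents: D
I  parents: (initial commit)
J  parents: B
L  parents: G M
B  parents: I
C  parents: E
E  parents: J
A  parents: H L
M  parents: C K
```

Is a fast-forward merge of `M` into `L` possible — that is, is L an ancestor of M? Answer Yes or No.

A fast-forward from L to M is possible iff L is an ancestor of M.
Ancestors of M: {B, C, D, E, F, I, J, K, M}.
L is not among them, so fast-forward is not possible.

No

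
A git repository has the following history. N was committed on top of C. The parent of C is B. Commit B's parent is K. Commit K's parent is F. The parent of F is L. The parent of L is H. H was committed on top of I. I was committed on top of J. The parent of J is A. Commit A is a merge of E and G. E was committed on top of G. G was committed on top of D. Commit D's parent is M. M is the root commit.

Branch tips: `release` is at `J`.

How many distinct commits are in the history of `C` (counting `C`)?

13

Walking parent pointers from C: reachable set = {A, B, C, D, E, F, G, H, I, J, K, L, M}.
That is 13 commits.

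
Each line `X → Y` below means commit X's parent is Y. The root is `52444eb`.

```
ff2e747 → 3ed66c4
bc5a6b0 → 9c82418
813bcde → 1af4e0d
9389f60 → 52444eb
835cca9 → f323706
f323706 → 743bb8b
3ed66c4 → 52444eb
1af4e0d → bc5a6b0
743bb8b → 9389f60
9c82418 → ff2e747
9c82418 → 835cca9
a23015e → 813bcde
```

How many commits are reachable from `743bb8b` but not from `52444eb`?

2

Reachable from 743bb8b: {52444eb, 743bb8b, 9389f60}.
Reachable from 52444eb: {52444eb}.
In 743bb8b's history but not 52444eb's: {743bb8b, 9389f60} — 2 commits.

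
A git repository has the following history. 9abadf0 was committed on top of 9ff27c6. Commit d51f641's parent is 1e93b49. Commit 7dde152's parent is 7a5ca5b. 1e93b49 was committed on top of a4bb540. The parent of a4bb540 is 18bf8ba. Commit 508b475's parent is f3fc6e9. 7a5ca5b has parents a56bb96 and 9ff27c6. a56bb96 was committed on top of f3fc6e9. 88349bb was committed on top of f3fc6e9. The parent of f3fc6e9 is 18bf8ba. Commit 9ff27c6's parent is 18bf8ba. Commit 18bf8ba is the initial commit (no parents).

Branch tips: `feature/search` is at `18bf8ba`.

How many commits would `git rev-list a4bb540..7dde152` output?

5

Reachable from 7dde152: {18bf8ba, 7a5ca5b, 7dde152, 9ff27c6, a56bb96, f3fc6e9}.
Reachable from a4bb540: {18bf8ba, a4bb540}.
In 7dde152's history but not a4bb540's: {7a5ca5b, 7dde152, 9ff27c6, a56bb96, f3fc6e9} — 5 commits.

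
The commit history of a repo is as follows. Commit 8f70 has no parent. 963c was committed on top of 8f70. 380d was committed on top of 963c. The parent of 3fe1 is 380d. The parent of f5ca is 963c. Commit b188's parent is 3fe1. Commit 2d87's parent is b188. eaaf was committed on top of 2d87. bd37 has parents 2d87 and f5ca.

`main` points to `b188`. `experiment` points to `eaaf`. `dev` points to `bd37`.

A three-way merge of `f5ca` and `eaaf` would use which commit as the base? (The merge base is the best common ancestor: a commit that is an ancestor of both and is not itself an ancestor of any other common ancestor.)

963c

Ancestors of f5ca: {8f70, 963c, f5ca}.
Ancestors of eaaf: {2d87, 380d, 3fe1, 8f70, 963c, b188, eaaf}.
Common ancestors: {8f70, 963c}.
Among these, 963c is not an ancestor of any other common ancestor — it is the merge base.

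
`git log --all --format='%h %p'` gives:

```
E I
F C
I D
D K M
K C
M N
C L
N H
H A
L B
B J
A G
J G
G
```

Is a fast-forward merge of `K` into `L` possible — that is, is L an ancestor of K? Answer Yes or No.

Yes

A fast-forward from L to K is possible iff L is an ancestor of K.
Ancestors of K: {B, C, G, J, K, L}.
L is among them, so fast-forward is possible.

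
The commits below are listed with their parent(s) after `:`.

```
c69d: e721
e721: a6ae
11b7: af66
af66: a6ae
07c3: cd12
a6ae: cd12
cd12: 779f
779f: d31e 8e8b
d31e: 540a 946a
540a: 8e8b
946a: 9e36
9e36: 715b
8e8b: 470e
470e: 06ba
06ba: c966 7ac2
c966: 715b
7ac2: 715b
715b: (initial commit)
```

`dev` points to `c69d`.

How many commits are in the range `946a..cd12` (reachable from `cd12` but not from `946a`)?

9

Reachable from cd12: {06ba, 470e, 540a, 715b, 779f, 7ac2, 8e8b, 946a, 9e36, c966, cd12, d31e}.
Reachable from 946a: {715b, 946a, 9e36}.
In cd12's history but not 946a's: {06ba, 470e, 540a, 779f, 7ac2, 8e8b, c966, cd12, d31e} — 9 commits.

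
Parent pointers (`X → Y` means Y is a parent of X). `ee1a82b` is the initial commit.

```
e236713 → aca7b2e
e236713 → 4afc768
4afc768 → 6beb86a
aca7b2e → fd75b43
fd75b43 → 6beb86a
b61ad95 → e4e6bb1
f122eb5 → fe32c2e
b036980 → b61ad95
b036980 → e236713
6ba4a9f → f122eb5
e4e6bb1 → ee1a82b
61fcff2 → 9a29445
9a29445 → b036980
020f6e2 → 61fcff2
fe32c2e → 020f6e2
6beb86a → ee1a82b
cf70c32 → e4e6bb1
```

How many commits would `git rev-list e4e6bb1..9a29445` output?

8

Reachable from 9a29445: {4afc768, 6beb86a, 9a29445, aca7b2e, b036980, b61ad95, e236713, e4e6bb1, ee1a82b, fd75b43}.
Reachable from e4e6bb1: {e4e6bb1, ee1a82b}.
In 9a29445's history but not e4e6bb1's: {4afc768, 6beb86a, 9a29445, aca7b2e, b036980, b61ad95, e236713, fd75b43} — 8 commits.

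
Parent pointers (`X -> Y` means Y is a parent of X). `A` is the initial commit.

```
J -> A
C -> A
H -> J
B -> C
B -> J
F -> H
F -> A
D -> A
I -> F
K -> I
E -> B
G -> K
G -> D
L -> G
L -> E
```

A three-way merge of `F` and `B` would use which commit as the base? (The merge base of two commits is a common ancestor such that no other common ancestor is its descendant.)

Ancestors of F: {A, F, H, J}.
Ancestors of B: {A, B, C, J}.
Common ancestors: {A, J}.
Among these, J is not an ancestor of any other common ancestor — it is the merge base.

J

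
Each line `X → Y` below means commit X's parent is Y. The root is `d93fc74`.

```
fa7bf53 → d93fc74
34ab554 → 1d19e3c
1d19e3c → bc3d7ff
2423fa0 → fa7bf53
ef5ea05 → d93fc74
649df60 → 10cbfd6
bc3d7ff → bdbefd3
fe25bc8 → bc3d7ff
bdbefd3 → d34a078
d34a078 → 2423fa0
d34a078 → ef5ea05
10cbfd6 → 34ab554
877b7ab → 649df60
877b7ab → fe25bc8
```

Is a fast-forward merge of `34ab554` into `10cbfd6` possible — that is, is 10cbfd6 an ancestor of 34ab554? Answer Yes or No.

No

A fast-forward from 10cbfd6 to 34ab554 is possible iff 10cbfd6 is an ancestor of 34ab554.
Ancestors of 34ab554: {1d19e3c, 2423fa0, 34ab554, bc3d7ff, bdbefd3, d34a078, d93fc74, ef5ea05, fa7bf53}.
10cbfd6 is not among them, so fast-forward is not possible.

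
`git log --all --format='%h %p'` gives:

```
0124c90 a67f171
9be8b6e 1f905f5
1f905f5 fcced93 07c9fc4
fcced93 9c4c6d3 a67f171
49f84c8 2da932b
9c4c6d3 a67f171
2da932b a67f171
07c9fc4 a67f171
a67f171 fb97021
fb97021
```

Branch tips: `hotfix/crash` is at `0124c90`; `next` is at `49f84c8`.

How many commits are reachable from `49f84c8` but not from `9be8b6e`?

2

Reachable from 49f84c8: {2da932b, 49f84c8, a67f171, fb97021}.
Reachable from 9be8b6e: {07c9fc4, 1f905f5, 9be8b6e, 9c4c6d3, a67f171, fb97021, fcced93}.
In 49f84c8's history but not 9be8b6e's: {2da932b, 49f84c8} — 2 commits.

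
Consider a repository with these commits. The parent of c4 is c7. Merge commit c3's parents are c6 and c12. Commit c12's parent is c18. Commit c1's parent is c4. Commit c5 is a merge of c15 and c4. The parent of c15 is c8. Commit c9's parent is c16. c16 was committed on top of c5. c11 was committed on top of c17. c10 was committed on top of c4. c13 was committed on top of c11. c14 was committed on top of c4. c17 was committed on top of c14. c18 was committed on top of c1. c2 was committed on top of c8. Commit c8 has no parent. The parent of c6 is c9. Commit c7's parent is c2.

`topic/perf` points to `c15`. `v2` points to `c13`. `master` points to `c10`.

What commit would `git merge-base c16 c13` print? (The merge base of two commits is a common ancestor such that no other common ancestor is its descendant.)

Ancestors of c16: {c15, c16, c2, c4, c5, c7, c8}.
Ancestors of c13: {c11, c13, c14, c17, c2, c4, c7, c8}.
Common ancestors: {c2, c4, c7, c8}.
Among these, c4 is not an ancestor of any other common ancestor — it is the merge base.

c4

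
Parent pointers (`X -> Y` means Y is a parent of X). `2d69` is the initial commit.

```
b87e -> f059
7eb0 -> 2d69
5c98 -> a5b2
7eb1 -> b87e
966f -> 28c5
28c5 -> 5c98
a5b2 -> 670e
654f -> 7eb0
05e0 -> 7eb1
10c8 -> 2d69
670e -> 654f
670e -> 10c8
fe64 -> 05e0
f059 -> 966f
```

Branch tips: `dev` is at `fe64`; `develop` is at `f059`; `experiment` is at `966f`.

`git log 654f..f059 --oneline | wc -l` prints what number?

Reachable from f059: {10c8, 28c5, 2d69, 5c98, 654f, 670e, 7eb0, 966f, a5b2, f059}.
Reachable from 654f: {2d69, 654f, 7eb0}.
In f059's history but not 654f's: {10c8, 28c5, 5c98, 670e, 966f, a5b2, f059} — 7 commits.

7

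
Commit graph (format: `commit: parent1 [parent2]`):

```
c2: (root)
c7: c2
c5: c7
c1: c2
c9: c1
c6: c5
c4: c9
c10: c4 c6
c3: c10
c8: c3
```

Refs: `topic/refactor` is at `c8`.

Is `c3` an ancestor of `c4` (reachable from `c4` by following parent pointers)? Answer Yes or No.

No

Ancestors of c4: {c1, c2, c4, c9}.
c3 is not in that set, so it is not an ancestor of c4.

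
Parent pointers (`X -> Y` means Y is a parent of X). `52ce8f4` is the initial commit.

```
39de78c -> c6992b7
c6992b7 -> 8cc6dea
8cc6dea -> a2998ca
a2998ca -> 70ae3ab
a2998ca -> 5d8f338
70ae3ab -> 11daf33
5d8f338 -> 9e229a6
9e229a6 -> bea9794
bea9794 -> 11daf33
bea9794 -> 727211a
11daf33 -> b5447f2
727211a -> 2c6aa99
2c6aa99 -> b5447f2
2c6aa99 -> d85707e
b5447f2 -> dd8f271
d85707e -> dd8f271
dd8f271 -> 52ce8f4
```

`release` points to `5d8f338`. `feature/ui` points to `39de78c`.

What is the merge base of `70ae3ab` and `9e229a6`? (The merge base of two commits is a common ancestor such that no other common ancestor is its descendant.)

Ancestors of 70ae3ab: {11daf33, 52ce8f4, 70ae3ab, b5447f2, dd8f271}.
Ancestors of 9e229a6: {11daf33, 2c6aa99, 52ce8f4, 727211a, 9e229a6, b5447f2, bea9794, d85707e, dd8f271}.
Common ancestors: {11daf33, 52ce8f4, b5447f2, dd8f271}.
Among these, 11daf33 is not an ancestor of any other common ancestor — it is the merge base.

11daf33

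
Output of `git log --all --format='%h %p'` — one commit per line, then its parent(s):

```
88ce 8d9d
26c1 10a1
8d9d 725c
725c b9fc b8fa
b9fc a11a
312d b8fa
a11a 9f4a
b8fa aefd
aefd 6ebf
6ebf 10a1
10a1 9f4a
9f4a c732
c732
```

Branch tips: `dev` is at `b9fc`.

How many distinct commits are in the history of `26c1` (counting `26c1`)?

Walking parent pointers from 26c1: reachable set = {10a1, 26c1, 9f4a, c732}.
That is 4 commits.

4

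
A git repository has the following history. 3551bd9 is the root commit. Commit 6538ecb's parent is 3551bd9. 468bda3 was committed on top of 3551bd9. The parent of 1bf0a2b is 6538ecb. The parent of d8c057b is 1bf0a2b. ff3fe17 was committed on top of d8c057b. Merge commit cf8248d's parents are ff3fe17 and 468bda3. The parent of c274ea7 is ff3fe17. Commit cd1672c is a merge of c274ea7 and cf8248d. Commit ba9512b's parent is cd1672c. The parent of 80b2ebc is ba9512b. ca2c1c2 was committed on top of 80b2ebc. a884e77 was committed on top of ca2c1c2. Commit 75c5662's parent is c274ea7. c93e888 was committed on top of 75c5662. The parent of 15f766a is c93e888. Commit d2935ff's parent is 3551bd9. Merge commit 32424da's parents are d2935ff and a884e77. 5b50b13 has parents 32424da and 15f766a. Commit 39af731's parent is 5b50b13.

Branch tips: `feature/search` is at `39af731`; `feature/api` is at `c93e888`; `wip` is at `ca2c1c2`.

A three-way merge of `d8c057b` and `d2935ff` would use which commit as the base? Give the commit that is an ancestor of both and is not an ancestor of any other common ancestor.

3551bd9

Ancestors of d8c057b: {1bf0a2b, 3551bd9, 6538ecb, d8c057b}.
Ancestors of d2935ff: {3551bd9, d2935ff}.
Common ancestors: {3551bd9}.
The only common ancestor is 3551bd9, so it is the merge base.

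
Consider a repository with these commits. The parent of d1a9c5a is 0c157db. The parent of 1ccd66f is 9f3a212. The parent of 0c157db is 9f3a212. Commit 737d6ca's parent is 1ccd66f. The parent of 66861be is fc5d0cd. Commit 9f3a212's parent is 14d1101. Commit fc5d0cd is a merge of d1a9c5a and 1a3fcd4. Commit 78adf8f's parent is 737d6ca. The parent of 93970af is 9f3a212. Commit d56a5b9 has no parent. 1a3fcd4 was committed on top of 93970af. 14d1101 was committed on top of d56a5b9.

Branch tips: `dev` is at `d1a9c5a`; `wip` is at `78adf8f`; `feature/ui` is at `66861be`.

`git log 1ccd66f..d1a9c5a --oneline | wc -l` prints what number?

Reachable from d1a9c5a: {0c157db, 14d1101, 9f3a212, d1a9c5a, d56a5b9}.
Reachable from 1ccd66f: {14d1101, 1ccd66f, 9f3a212, d56a5b9}.
In d1a9c5a's history but not 1ccd66f's: {0c157db, d1a9c5a} — 2 commits.

2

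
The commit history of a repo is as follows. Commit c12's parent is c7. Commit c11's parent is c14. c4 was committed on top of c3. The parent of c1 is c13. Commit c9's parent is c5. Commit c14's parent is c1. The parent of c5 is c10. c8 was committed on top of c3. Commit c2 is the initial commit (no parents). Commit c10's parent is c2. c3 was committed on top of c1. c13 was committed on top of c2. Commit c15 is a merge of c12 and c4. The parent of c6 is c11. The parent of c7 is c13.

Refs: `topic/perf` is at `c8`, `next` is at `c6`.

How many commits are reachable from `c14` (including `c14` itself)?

4

Walking parent pointers from c14: reachable set = {c1, c13, c14, c2}.
That is 4 commits.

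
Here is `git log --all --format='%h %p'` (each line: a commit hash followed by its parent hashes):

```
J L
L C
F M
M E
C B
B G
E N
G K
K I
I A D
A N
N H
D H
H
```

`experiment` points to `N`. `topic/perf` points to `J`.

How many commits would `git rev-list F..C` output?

7

Reachable from C: {A, B, C, D, G, H, I, K, N}.
Reachable from F: {E, F, H, M, N}.
In C's history but not F's: {A, B, C, D, G, I, K} — 7 commits.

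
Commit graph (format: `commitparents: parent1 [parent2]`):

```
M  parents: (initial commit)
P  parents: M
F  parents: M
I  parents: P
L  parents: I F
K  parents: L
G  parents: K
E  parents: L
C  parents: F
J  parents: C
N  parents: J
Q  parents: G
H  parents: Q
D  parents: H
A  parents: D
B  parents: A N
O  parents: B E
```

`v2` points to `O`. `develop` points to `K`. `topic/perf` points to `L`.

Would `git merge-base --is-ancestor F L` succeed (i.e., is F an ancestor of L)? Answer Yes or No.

Ancestors of L (commits reachable by following parents): {F, I, L, M, P}.
F is in that set, so it is an ancestor of L.

Yes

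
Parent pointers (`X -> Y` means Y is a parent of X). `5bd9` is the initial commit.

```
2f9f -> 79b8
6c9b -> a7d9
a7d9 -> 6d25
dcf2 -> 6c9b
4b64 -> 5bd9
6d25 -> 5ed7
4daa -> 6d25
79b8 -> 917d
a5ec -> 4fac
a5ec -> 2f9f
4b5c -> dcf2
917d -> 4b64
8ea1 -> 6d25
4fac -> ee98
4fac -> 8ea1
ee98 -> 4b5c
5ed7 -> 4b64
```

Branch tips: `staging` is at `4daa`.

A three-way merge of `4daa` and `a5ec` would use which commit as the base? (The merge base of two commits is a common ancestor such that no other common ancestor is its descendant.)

Ancestors of 4daa: {4b64, 4daa, 5bd9, 5ed7, 6d25}.
Ancestors of a5ec: {2f9f, 4b5c, 4b64, 4fac, 5bd9, 5ed7, 6c9b, 6d25, 79b8, 8ea1, 917d, a5ec, a7d9, dcf2, ee98}.
Common ancestors: {4b64, 5bd9, 5ed7, 6d25}.
Among these, 6d25 is not an ancestor of any other common ancestor — it is the merge base.

6d25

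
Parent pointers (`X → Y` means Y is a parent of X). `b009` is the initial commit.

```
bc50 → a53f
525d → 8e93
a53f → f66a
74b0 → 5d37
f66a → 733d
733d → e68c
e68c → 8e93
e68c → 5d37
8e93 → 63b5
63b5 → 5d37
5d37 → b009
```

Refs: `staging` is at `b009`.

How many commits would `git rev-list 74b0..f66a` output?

Reachable from f66a: {5d37, 63b5, 733d, 8e93, b009, e68c, f66a}.
Reachable from 74b0: {5d37, 74b0, b009}.
In f66a's history but not 74b0's: {63b5, 733d, 8e93, e68c, f66a} — 5 commits.

5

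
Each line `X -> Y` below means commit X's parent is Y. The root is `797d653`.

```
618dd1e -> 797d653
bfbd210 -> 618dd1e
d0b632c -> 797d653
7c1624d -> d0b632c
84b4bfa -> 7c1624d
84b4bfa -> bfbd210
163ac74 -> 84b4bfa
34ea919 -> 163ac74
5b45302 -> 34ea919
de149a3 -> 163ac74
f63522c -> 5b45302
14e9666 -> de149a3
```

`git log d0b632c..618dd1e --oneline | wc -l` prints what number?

1

Reachable from 618dd1e: {618dd1e, 797d653}.
Reachable from d0b632c: {797d653, d0b632c}.
In 618dd1e's history but not d0b632c's: {618dd1e} — 1 commit.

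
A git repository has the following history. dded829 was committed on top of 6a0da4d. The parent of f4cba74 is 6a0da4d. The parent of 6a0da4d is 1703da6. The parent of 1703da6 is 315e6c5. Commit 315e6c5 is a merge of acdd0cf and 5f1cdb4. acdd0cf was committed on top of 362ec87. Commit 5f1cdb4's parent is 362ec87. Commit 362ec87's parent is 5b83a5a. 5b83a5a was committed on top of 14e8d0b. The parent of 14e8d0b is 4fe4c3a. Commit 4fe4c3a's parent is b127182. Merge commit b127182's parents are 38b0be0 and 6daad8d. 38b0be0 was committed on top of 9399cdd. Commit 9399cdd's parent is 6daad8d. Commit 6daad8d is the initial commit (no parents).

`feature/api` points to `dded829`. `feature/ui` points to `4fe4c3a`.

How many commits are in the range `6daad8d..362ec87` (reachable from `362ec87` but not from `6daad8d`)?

7

Reachable from 362ec87: {14e8d0b, 362ec87, 38b0be0, 4fe4c3a, 5b83a5a, 6daad8d, 9399cdd, b127182}.
Reachable from 6daad8d: {6daad8d}.
In 362ec87's history but not 6daad8d's: {14e8d0b, 362ec87, 38b0be0, 4fe4c3a, 5b83a5a, 9399cdd, b127182} — 7 commits.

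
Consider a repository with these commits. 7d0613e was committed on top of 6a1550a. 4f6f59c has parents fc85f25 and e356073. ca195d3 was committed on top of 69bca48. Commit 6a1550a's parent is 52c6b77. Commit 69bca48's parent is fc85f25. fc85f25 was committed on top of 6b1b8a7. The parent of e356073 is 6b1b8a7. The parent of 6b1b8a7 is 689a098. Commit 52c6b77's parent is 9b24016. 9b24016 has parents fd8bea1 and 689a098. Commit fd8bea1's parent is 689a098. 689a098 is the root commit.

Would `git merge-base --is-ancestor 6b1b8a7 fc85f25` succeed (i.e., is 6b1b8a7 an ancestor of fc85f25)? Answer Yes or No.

Ancestors of fc85f25 (commits reachable by following parents): {689a098, 6b1b8a7, fc85f25}.
6b1b8a7 is in that set, so it is an ancestor of fc85f25.

Yes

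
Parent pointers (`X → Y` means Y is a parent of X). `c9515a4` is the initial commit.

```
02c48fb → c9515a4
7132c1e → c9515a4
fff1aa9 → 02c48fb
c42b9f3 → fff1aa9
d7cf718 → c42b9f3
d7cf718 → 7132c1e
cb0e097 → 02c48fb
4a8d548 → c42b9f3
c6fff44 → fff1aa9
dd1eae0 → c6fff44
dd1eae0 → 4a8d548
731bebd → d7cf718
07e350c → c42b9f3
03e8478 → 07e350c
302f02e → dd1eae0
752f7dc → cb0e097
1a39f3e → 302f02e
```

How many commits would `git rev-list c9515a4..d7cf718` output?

Reachable from d7cf718: {02c48fb, 7132c1e, c42b9f3, c9515a4, d7cf718, fff1aa9}.
Reachable from c9515a4: {c9515a4}.
In d7cf718's history but not c9515a4's: {02c48fb, 7132c1e, c42b9f3, d7cf718, fff1aa9} — 5 commits.

5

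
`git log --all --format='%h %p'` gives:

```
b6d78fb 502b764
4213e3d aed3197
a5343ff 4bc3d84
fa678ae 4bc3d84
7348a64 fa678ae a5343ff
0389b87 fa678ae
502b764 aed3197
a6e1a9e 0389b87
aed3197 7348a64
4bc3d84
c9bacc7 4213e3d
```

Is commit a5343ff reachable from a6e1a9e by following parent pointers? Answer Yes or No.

No

Ancestors of a6e1a9e: {0389b87, 4bc3d84, a6e1a9e, fa678ae}.
a5343ff is not in that set, so it is not an ancestor of a6e1a9e.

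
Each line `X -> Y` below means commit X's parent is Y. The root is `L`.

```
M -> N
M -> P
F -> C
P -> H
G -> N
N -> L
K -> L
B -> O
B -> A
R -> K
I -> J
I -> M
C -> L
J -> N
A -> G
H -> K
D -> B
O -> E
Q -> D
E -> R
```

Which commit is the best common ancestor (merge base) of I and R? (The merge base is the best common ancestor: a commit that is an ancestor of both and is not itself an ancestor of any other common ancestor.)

Ancestors of I: {H, I, J, K, L, M, N, P}.
Ancestors of R: {K, L, R}.
Common ancestors: {K, L}.
Among these, K is not an ancestor of any other common ancestor — it is the merge base.

K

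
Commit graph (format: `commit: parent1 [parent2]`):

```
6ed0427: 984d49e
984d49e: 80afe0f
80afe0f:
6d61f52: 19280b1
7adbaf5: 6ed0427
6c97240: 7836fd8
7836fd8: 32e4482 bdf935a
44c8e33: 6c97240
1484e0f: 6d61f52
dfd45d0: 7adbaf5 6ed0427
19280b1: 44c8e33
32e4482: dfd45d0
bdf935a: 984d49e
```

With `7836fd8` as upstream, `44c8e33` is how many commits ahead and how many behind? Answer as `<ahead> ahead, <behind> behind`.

Reachable from 44c8e33: {32e4482, 44c8e33, 6c97240, 6ed0427, 7836fd8, 7adbaf5, 80afe0f, 984d49e, bdf935a, dfd45d0}.
Reachable from 7836fd8: {32e4482, 6ed0427, 7836fd8, 7adbaf5, 80afe0f, 984d49e, bdf935a, dfd45d0}.
Only in 44c8e33's history (ahead): {44c8e33, 6c97240} — 2.
Only in 7836fd8's history (behind): {} — 0.

2 ahead, 0 behind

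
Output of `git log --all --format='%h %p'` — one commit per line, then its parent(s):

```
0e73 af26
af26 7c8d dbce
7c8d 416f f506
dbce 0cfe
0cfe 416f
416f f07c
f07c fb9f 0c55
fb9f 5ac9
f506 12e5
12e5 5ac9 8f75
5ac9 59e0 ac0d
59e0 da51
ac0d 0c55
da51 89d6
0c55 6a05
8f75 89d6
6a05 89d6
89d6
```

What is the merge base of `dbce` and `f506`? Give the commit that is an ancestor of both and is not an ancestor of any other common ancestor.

5ac9

Ancestors of dbce: {0c55, 0cfe, 416f, 59e0, 5ac9, 6a05, 89d6, ac0d, da51, dbce, f07c, fb9f}.
Ancestors of f506: {0c55, 12e5, 59e0, 5ac9, 6a05, 89d6, 8f75, ac0d, da51, f506}.
Common ancestors: {0c55, 59e0, 5ac9, 6a05, 89d6, ac0d, da51}.
Among these, 5ac9 is not an ancestor of any other common ancestor — it is the merge base.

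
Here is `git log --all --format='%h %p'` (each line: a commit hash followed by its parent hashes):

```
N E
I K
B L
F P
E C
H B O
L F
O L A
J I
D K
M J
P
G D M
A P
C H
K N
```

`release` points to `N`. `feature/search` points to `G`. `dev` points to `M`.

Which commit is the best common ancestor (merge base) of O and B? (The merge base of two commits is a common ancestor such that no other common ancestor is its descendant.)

Ancestors of O: {A, F, L, O, P}.
Ancestors of B: {B, F, L, P}.
Common ancestors: {F, L, P}.
Among these, L is not an ancestor of any other common ancestor — it is the merge base.

L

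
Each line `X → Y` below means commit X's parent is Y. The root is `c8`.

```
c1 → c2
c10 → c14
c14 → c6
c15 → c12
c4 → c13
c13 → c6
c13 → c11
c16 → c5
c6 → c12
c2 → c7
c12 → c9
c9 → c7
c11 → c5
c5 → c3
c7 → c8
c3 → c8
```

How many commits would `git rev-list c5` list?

3

Walking parent pointers from c5: reachable set = {c3, c5, c8}.
That is 3 commits.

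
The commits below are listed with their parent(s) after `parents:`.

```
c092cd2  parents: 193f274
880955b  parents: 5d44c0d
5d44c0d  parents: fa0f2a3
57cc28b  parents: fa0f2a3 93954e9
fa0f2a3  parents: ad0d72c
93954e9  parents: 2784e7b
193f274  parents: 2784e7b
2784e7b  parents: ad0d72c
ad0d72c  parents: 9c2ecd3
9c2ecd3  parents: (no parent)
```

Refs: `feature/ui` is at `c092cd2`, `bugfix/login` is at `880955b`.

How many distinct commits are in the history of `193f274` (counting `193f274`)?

4

Walking parent pointers from 193f274: reachable set = {193f274, 2784e7b, 9c2ecd3, ad0d72c}.
That is 4 commits.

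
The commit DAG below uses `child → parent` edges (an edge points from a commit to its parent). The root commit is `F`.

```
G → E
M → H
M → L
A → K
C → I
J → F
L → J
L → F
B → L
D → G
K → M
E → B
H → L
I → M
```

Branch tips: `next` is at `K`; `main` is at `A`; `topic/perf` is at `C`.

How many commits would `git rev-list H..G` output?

Reachable from G: {B, E, F, G, J, L}.
Reachable from H: {F, H, J, L}.
In G's history but not H's: {B, E, G} — 3 commits.

3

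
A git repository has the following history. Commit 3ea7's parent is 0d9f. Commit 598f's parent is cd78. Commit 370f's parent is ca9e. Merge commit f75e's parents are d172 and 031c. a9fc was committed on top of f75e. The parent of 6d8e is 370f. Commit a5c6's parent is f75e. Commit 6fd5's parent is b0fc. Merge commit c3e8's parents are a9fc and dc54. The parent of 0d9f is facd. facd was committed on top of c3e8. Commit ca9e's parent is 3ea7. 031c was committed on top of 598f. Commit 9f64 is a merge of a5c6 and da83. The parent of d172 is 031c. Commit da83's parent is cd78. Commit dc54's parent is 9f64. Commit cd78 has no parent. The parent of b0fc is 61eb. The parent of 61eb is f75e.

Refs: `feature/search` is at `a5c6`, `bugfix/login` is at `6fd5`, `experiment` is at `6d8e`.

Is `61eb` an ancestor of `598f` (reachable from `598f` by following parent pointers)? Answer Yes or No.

No

Ancestors of 598f: {598f, cd78}.
61eb is not in that set, so it is not an ancestor of 598f.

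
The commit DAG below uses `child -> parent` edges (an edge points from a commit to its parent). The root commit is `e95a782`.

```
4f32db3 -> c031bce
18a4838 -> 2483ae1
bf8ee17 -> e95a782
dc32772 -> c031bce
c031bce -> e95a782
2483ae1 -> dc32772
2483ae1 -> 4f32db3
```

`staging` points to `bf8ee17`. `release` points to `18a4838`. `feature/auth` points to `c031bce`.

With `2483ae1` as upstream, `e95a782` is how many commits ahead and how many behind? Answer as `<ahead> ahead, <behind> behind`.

0 ahead, 4 behind

Reachable from e95a782: {e95a782}.
Reachable from 2483ae1: {2483ae1, 4f32db3, c031bce, dc32772, e95a782}.
Only in e95a782's history (ahead): {} — 0.
Only in 2483ae1's history (behind): {2483ae1, 4f32db3, c031bce, dc32772} — 4.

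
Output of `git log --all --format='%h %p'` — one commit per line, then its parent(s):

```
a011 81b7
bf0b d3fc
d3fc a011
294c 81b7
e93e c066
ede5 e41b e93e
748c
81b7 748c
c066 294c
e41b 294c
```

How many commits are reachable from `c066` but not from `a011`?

Reachable from c066: {294c, 748c, 81b7, c066}.
Reachable from a011: {748c, 81b7, a011}.
In c066's history but not a011's: {294c, c066} — 2 commits.

2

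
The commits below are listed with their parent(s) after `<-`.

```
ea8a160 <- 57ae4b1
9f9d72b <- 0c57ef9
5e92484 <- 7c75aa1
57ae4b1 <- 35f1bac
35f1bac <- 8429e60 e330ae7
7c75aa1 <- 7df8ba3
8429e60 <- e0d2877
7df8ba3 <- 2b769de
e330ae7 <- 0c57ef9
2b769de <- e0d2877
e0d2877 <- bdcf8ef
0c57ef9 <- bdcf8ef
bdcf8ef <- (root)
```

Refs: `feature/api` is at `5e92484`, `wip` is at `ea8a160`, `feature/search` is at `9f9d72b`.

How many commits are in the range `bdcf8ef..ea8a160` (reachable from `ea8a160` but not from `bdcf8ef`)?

7

Reachable from ea8a160: {0c57ef9, 35f1bac, 57ae4b1, 8429e60, bdcf8ef, e0d2877, e330ae7, ea8a160}.
Reachable from bdcf8ef: {bdcf8ef}.
In ea8a160's history but not bdcf8ef's: {0c57ef9, 35f1bac, 57ae4b1, 8429e60, e0d2877, e330ae7, ea8a160} — 7 commits.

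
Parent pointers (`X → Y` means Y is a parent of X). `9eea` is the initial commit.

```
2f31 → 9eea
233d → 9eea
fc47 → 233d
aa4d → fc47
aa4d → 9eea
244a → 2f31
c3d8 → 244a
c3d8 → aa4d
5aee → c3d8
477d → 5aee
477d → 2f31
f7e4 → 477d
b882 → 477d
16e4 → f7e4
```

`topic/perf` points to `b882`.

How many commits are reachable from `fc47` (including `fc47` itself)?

3

Walking parent pointers from fc47: reachable set = {233d, 9eea, fc47}.
That is 3 commits.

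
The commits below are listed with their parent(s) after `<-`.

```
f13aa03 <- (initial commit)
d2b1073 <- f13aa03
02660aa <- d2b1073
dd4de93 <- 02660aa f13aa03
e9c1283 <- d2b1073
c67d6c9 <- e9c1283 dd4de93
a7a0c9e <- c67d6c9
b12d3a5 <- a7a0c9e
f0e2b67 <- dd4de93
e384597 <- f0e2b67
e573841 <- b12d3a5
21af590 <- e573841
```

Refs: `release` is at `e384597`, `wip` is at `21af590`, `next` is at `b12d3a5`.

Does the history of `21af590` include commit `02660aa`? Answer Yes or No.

Yes

Ancestors of 21af590 (commits reachable by following parents): {02660aa, 21af590, a7a0c9e, b12d3a5, c67d6c9, d2b1073, dd4de93, e573841, e9c1283, f13aa03}.
02660aa is in that set, so it is an ancestor of 21af590.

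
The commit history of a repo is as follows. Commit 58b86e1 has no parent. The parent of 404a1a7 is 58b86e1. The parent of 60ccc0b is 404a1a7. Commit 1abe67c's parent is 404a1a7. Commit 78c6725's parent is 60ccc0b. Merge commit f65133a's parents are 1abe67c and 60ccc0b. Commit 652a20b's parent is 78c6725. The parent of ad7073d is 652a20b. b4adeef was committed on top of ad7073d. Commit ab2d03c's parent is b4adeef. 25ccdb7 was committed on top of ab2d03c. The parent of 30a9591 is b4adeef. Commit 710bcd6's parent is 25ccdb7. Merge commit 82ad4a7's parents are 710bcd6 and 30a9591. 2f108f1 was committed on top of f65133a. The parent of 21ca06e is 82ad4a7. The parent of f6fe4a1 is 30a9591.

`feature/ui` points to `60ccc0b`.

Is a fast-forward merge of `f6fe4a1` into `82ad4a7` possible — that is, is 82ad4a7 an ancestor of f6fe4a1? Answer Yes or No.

No

A fast-forward from 82ad4a7 to f6fe4a1 is possible iff 82ad4a7 is an ancestor of f6fe4a1.
Ancestors of f6fe4a1: {30a9591, 404a1a7, 58b86e1, 60ccc0b, 652a20b, 78c6725, ad7073d, b4adeef, f6fe4a1}.
82ad4a7 is not among them, so fast-forward is not possible.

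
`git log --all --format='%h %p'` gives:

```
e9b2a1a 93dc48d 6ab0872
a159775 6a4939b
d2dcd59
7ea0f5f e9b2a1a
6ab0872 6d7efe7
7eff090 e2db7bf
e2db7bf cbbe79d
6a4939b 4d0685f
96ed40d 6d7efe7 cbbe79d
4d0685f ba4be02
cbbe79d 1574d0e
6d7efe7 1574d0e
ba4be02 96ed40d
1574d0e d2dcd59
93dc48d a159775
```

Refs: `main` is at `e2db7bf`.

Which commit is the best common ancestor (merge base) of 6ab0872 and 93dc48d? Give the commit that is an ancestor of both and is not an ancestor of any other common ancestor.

Ancestors of 6ab0872: {1574d0e, 6ab0872, 6d7efe7, d2dcd59}.
Ancestors of 93dc48d: {1574d0e, 4d0685f, 6a4939b, 6d7efe7, 93dc48d, 96ed40d, a159775, ba4be02, cbbe79d, d2dcd59}.
Common ancestors: {1574d0e, 6d7efe7, d2dcd59}.
Among these, 6d7efe7 is not an ancestor of any other common ancestor — it is the merge base.

6d7efe7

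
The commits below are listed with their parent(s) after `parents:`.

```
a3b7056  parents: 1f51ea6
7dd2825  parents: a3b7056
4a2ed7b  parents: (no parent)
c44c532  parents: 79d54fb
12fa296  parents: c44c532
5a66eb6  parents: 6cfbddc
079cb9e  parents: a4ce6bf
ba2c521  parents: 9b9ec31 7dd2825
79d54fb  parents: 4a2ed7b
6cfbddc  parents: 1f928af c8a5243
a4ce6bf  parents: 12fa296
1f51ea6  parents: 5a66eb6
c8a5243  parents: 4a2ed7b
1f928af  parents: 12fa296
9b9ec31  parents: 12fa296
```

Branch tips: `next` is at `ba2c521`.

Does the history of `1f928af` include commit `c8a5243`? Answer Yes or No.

Ancestors of 1f928af: {12fa296, 1f928af, 4a2ed7b, 79d54fb, c44c532}.
c8a5243 is not in that set, so it is not an ancestor of 1f928af.

No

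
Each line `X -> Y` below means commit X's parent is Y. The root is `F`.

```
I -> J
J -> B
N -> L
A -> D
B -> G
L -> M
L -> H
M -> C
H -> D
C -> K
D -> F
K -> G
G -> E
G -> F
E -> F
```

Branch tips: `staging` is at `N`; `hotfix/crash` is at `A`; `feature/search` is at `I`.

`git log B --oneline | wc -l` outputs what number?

Walking parent pointers from B: reachable set = {B, E, F, G}.
That is 4 commits.

4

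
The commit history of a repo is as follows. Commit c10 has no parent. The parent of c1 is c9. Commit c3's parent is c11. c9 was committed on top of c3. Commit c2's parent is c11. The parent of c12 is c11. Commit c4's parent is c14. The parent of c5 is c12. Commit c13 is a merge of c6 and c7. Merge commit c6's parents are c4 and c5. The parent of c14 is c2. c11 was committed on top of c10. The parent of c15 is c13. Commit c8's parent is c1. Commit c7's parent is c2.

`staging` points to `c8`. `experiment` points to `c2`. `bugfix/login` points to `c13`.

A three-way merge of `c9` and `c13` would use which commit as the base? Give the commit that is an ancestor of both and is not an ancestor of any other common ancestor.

c11

Ancestors of c9: {c10, c11, c3, c9}.
Ancestors of c13: {c10, c11, c12, c13, c14, c2, c4, c5, c6, c7}.
Common ancestors: {c10, c11}.
Among these, c11 is not an ancestor of any other common ancestor — it is the merge base.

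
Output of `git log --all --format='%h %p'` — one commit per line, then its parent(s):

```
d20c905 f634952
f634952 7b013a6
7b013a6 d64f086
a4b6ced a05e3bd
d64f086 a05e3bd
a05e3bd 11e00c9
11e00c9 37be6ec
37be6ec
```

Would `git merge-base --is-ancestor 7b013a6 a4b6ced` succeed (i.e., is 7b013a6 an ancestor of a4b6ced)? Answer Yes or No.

No

Ancestors of a4b6ced: {11e00c9, 37be6ec, a05e3bd, a4b6ced}.
7b013a6 is not in that set, so it is not an ancestor of a4b6ced.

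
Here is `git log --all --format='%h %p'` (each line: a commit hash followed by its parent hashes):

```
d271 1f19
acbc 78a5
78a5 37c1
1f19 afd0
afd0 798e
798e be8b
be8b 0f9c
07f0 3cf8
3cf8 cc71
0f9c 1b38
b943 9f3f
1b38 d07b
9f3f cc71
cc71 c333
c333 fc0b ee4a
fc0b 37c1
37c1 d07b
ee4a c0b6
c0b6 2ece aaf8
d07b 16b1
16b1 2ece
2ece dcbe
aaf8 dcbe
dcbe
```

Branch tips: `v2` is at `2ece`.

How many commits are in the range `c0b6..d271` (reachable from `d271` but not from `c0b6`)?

Reachable from d271: {0f9c, 16b1, 1b38, 1f19, 2ece, 798e, afd0, be8b, d07b, d271, dcbe}.
Reachable from c0b6: {2ece, aaf8, c0b6, dcbe}.
In d271's history but not c0b6's: {0f9c, 16b1, 1b38, 1f19, 798e, afd0, be8b, d07b, d271} — 9 commits.

9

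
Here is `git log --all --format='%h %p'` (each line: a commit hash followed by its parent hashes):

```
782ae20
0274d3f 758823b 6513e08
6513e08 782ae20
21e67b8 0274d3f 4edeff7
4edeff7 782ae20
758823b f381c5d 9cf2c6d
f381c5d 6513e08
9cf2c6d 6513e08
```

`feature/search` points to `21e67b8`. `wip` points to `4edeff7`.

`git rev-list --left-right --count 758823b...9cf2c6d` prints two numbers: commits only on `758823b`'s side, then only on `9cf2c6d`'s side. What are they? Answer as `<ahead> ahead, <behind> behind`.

Reachable from 758823b: {6513e08, 758823b, 782ae20, 9cf2c6d, f381c5d}.
Reachable from 9cf2c6d: {6513e08, 782ae20, 9cf2c6d}.
Only in 758823b's history (ahead): {758823b, f381c5d} — 2.
Only in 9cf2c6d's history (behind): {} — 0.

2 ahead, 0 behind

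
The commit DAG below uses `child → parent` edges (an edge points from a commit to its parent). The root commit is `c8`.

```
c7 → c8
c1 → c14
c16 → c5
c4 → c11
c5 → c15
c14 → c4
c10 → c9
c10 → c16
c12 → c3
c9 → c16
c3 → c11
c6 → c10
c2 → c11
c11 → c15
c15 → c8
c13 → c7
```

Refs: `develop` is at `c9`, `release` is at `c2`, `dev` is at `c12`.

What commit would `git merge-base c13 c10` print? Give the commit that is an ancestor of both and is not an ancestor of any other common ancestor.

Ancestors of c13: {c13, c7, c8}.
Ancestors of c10: {c10, c15, c16, c5, c8, c9}.
Common ancestors: {c8}.
The only common ancestor is c8, so it is the merge base.

c8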